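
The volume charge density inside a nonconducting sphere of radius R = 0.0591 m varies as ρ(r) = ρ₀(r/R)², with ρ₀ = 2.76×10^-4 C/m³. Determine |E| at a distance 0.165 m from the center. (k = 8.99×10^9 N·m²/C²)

|E| = 4.73×10^4 N/C

Take a concentric spherical Gaussian surface of radius r = 0.165 m (r > R, all charge enclosed).
Q_enc = 4π ∫₀^R ρ₀(r'/R)^2 r'² dr' = 4πρ₀R³/5 = 1.432×10^-7 C.
Gauss's law: E·4πr² = Q_enc/ε₀.
E = k|Q_enc|/r² = (8.99×10^9)(1.432×10^-7)/(0.165)² = 4.73×10^4 N/C.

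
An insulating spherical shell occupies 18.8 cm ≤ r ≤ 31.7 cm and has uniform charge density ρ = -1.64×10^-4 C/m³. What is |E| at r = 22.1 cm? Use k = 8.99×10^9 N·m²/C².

E ≈ 5.25×10^5 N/C

Symmetry ⇒ E = E(r) r̂. Gaussian sphere of radius r = 22.1 cm (within the shell material, 18.8 cm < r < 31.7 cm).
Enclosed charge is the volume from a to r: Q_enc = (4π/3)ρ(r³ − a³) = -2.85×10^-6 C.
Since E is radial and uniform over the Gaussian sphere, Φ = E·4πr² = Q_enc/ε₀.
E = k|Q_enc|/r² = (8.99×10^9)(2.85×10^-6)/(0.221)² = 5.25e5 N/C.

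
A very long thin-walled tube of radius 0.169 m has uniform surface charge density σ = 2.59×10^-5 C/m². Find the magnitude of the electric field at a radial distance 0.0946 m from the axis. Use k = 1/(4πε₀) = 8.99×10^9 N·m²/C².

E = 0 (no enclosed charge)

Coaxial Gaussian cylinder, radius r = 0.0946 m, length L (r < 0.169 m, inside the shell).
No charge is enclosed, so Gauss's law gives E·2πrL = 0 ⇒ E = 0.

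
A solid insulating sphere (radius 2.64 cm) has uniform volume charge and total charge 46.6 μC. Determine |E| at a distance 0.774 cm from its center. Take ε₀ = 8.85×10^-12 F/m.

By spherical symmetry E is radial; choose a Gaussian sphere of radius r = 0.774 cm (r < R).
For a uniform sphere the enclosed fraction is (r/R)³, so Q_enc = (46.6 μC)(0.00774/0.0264)³ = 1.174×10^-6 C.
Applying ∮E·dA = Q_enc/ε₀ with Φ = E(4πr²):
E = |Q_enc|/(4πε₀r²) = (1.174e-6)/(4π·8.85×10^-12·(0.00774)²) = 1.76×10^8 N/C.

E = 1.76×10^8 N/C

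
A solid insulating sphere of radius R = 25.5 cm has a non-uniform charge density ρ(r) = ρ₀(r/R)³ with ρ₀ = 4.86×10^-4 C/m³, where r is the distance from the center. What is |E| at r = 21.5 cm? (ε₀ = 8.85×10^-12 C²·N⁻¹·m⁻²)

1.18×10^6 N/C

By spherical symmetry E is radial; choose a Gaussian sphere of radius r = 21.5 cm (r < R).
Integrate the density: Q_enc = 4π ∫₀^r ρ₀(r'/R)^3 r'² dr' = 4πρ₀ r^6/(6·R³) = 6.063×10^-6 C.
Gauss's law: E·4πr² = Q_enc/ε₀.
E = |Q_enc|/(4πε₀r²) = (6.063×10^-6)/(4π·8.85×10^-12·(0.215)²) = 1.18×10^6 N/C.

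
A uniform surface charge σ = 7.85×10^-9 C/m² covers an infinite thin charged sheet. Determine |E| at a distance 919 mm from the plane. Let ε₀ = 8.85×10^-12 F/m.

|E| = 444 N/C

The symmetry is planar: E is normal to the sheet and the same magnitude on both sides. Take a pillbox straddling the sheet with end-cap area A.
Only the two end caps contribute flux: Φ = 2EA. With Q_enc = σA, Gauss's law gives E = |σ|/(2ε₀).
E = |σ|/(2ε₀) = (7.85×10^-9)/(2·8.85×10^-12) = 444 N/C.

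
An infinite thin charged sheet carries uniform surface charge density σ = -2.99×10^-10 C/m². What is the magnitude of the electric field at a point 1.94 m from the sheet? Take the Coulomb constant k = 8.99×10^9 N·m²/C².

Choose a cylindrical pillbox piercing the sheet, end faces (area A) parallel to it.
Flux Φ = 2EA and Q_enc = σA, so 2EA = σA/ε₀ ⇒ E = |σ|/(2ε₀), independent of distance.
E = 2πk|σ| = 2π(8.99×10^9)(2.99×10^-10) = 16.9 N/C.

E ≈ 16.9 N/C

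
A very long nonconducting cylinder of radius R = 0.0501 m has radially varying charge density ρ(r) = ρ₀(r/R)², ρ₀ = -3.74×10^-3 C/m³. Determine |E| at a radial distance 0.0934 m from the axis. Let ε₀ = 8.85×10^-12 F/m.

Choose a coaxial cylinder of radius r = 0.0934 m (arbitrary length L) as the Gaussian surface (r > R, full charge per length enclosed).
λ_enc = 2π ∫₀^R ρ₀(r'/R)^2 r' dr' = 2πρ₀R²/4 = -1.475×10^-5 C/m.
Applying ∮E·dA = Q_enc/ε₀ with the end caps contributing no flux:
E = |λ_enc|/(2πε₀r) = (1.475e-5)/(2π·8.85×10^-12·0.0934) = 2.84×10^6 N/C.

|E| = 2.84×10^6 N/C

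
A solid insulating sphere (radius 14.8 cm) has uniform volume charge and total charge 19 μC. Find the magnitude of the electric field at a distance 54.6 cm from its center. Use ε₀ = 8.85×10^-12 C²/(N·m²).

By spherical symmetry E is radial; choose a Gaussian sphere of radius r = 54.6 cm (r > R, so the entire charge is enclosed).
Q_enc = 19 μC = 1.90×10^-5 C.
Since E is radial and uniform over the Gaussian sphere, Φ = E·4πr² = Q_enc/ε₀.
E = |Q_enc|/(4πε₀r²) = (1.90×10^-5)/(4π·8.85×10^-12·(0.546)²) = 5.73e5 N/C.

|E| = 5.73×10^5 V/m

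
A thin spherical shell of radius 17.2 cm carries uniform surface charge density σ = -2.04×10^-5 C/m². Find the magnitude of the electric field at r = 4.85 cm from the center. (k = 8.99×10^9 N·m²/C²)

E = 0 (no enclosed charge)

Take a concentric spherical Gaussian surface of radius r = 4.85 cm (inside the shell, r < 17.2 cm).
All the charge is outside the Gaussian surface: Q_enc = 0, hence E = 0 everywhere inside the shell.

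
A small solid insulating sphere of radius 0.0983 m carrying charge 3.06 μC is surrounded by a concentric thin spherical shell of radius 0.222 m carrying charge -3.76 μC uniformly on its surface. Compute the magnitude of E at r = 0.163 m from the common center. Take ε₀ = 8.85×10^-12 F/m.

Take a concentric spherical Gaussian surface of radius r = 0.163 m (between the bodies, 0.0983 m < r < 0.222 m).
The shell at 0.222 m lies outside the Gaussian surface, so Q_enc = 3.06 μC = 3.06×10^-6 C.
Gauss's law: E·4πr² = Q_enc/ε₀.
E = |Q_enc|/(4πε₀r²) = (3.06×10^-6)/(4π·8.85×10^-12·(0.163)²) = 1.04×10^6 N/C.

1.04×10^6 V/m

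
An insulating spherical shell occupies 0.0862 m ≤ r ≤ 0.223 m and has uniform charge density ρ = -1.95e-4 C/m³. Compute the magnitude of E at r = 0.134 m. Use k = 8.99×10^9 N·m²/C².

By spherical symmetry E is radial; choose a Gaussian sphere of radius r = 0.134 m (within the shell material, 0.0862 m < r < 0.223 m).
Only the shell between 0.0862 m and r is enclosed: Q_enc = ρ·(4π/3)(r³ − a³) = (-1.95×10^-4)·(4π/3)·((0.134)³ − (0.0862)³) = -1.442×10^-6 C.
Gauss's law: E·4πr² = Q_enc/ε₀.
E = k|Q_enc|/r² = (8.99×10^9)(1.442×10^-6)/(0.134)² = 7.22e5 N/C.

|E| ≈ 7.22×10^5 V/m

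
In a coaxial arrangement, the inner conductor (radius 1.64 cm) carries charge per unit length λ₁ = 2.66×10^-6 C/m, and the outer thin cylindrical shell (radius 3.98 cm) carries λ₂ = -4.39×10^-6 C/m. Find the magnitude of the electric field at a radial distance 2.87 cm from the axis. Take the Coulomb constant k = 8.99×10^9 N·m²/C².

E = 1.67e6 V/m

Coaxial Gaussian cylinder, radius r = 2.87 cm, length L (between the conductors, 1.64 cm < r < 3.98 cm).
The shell at 3.98 cm lies outside the Gaussian surface, so λ_enc = λ₁ = 2.66×10^-6 C/m.
Gauss's law: E·2πrL = λ_enc L/ε₀.
E = 2k|λ_enc|/r = 2(8.99×10^9)(2.66×10^-6)/(0.0287) = 1.67×10^6 N/C.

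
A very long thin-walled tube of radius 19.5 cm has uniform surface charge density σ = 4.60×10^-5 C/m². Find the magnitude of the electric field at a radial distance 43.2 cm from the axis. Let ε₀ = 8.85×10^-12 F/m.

|E| = 2.35×10^6 N/C

Take a coaxial cylindrical Gaussian surface of radius r = 43.2 cm and length L (r > 19.5 cm).
The whole shell is enclosed: λ_enc = σ·2πR = (4.60×10^-5)·2π·(0.195) = 5.636×10^-5 C/m.
Since E is radial and uniform over the curved surface, Φ = E·2πrL = Q_enc/ε₀ = λ_enc L/ε₀.
E = |λ_enc|/(2πε₀r) = (5.636×10^-5)/(2π·8.85×10^-12·0.432) = 2.35×10^6 N/C.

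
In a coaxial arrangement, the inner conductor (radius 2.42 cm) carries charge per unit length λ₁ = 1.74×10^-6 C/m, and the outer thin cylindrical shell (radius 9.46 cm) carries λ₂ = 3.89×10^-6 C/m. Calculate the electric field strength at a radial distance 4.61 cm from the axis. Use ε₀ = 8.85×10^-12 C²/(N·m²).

|E| = 6.79×10^5 N/C

By cylindrical symmetry E is radial; use a coaxial Gaussian cylinder of radius 4.61 cm and length L (between the conductors, 2.42 cm < r < 9.46 cm).
Only the inner wire is enclosed; the outer shell contributes nothing inside itself. λ_enc = λ₁ = 1.74×10^-6 C/m.
Applying ∮E·dA = Q_enc/ε₀ with the end caps contributing no flux:
E = |λ_enc|/(2πε₀r) = (1.74×10^-6)/(2π·8.85×10^-12·0.0461) = 6.79e5 N/C.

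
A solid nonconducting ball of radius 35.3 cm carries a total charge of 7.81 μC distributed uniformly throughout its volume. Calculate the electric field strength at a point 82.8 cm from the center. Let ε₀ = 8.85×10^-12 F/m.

Use a concentric Gaussian sphere at r = 82.8 cm (r > R, so the entire charge is enclosed).
Q_enc = 7.81 μC = 7.81e-6 C.
By Gauss's law, ∮E·dA = E·4πr² = Q_enc/ε₀.
E = |Q_enc|/(4πε₀r²) = (7.81e-6)/(4π·8.85×10^-12·(0.828)²) = 1.02×10^5 N/C.

E ≈ 1.02e5 V/m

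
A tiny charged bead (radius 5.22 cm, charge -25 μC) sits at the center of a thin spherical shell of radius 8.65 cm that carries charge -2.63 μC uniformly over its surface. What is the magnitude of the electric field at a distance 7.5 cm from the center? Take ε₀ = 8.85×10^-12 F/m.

Symmetry ⇒ E = E(r) r̂. Gaussian sphere of radius r = 7.5 cm (between the bodies, 5.22 cm < r < 8.65 cm).
The shell at 8.65 cm lies outside the Gaussian surface, so Q_enc = -25 μC = -2.50×10^-5 C.
Applying ∮E·dA = Q_enc/ε₀ with Φ = E(4πr²):
E = |Q_enc|/(4πε₀r²) = (2.50×10^-5)/(4π·8.85×10^-12·(0.075)²) = 4.00e7 N/C.

E = 4.00×10^7 N/C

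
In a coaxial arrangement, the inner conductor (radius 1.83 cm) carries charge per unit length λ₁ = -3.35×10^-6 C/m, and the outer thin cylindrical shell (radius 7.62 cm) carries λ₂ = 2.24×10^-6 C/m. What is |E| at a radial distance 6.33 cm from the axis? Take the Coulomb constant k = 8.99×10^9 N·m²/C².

Coaxial Gaussian cylinder, radius r = 6.33 cm, length L (between the conductors, 1.83 cm < r < 7.62 cm).
The shell at 7.62 cm lies outside the Gaussian surface, so λ_enc = λ₁ = -3.35e-6 C/m.
Gauss's law: E·2πrL = λ_enc L/ε₀.
E = 2k|λ_enc|/r = 2(8.99×10^9)(3.35×10^-6)/(0.0633) = 9.52×10^5 N/C.

E = 9.52×10^5 N/C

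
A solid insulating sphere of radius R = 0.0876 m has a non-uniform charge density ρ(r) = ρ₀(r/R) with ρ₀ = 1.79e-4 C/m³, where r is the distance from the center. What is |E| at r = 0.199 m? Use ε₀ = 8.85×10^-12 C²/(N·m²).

Take a concentric spherical Gaussian surface of radius r = 0.199 m (r > R, all charge enclosed).
Q_enc = 4π ∫₀^R ρ₀(r'/R)^1 r'² dr' = 4πρ₀R³/4 = 3.78×10^-7 C.
By Gauss's law, ∮E·dA = E·4πr² = Q_enc/ε₀.
E = |Q_enc|/(4πε₀r²) = (3.78×10^-7)/(4π·8.85×10^-12·(0.199)²) = 8.58×10^4 N/C.

|E| ≈ 8.58×10^4 V/m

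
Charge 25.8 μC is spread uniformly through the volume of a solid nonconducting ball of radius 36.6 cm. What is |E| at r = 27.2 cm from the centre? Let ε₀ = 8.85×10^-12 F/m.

Take a concentric spherical Gaussian surface of radius r = 27.2 cm (r < R).
Only the charge within r is enclosed: Q_enc = Q·(r/R)³ = (25.8 μC)·(27.2 cm/36.6 cm)³ = 1.059×10^-5 C.
By Gauss's law, ∮E·dA = E·4πr² = Q_enc/ε₀.
E = |Q_enc|/(4πε₀r²) = (1.059×10^-5)/(4π·8.85×10^-12·(0.272)²) = 1.29e6 N/C.

|E| = 1.29e6 V/m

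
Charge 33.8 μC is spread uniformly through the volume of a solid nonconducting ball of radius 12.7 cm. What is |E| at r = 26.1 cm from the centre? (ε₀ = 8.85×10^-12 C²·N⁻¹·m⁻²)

By spherical symmetry E is radial; choose a Gaussian sphere of radius r = 26.1 cm (r > R, so the entire charge is enclosed).
Q_enc = 33.8 μC = 3.38e-5 C.
Gauss's law: E·4πr² = Q_enc/ε₀.
E = |Q_enc|/(4πε₀r²) = (3.38e-5)/(4π·8.85×10^-12·(0.261)²) = 4.46×10^6 N/C.

E = 4.46×10^6 N/C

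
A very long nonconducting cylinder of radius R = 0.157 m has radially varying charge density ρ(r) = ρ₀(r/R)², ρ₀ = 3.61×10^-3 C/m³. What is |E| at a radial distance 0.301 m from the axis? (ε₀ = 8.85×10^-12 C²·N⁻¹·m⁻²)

|E| ≈ 8.35×10^6 N/C

By cylindrical symmetry E is radial; use a coaxial Gaussian cylinder of radius 0.301 m and length L (r > R, full charge per length enclosed).
λ_enc = 2π ∫₀^R ρ₀(r'/R)^2 r' dr' = 2πρ₀R²/4 = 1.398e-4 C/m.
Gauss's law: E·2πrL = λ_enc L/ε₀.
E = |λ_enc|/(2πε₀r) = (1.398e-4)/(2π·8.85×10^-12·0.301) = 8.35×10^6 N/C.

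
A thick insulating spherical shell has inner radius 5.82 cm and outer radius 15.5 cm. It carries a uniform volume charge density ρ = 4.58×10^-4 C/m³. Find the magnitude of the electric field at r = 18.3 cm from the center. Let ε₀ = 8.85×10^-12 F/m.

E ≈ 1.82×10^6 V/m

Symmetry ⇒ E = E(r) r̂. Gaussian sphere of radius r = 18.3 cm (r > 15.5 cm, enclosing the whole shell).
Q_enc = ρ·(4π/3)(b³ − a³) = (4.58e-4)·(4π/3)·((0.155)³ − (0.0582)³) = 6.766e-6 C.
By Gauss's law, ∮E·dA = E·4πr² = Q_enc/ε₀.
E = |Q_enc|/(4πε₀r²) = (6.766×10^-6)/(4π·8.85×10^-12·(0.183)²) = 1.82e6 N/C.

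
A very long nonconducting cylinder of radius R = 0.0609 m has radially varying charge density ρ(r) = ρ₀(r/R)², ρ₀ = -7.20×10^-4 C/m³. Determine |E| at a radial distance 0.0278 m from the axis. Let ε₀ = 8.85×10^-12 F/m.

1.18×10^5 V/m

Choose a coaxial cylinder of radius r = 0.0278 m (arbitrary length L) as the Gaussian surface (r < R).
λ_enc = ∫₀^r ρ(r')·2πr' dr' = (2πρ₀/R²)·r^4/4 = -1.821×10^-7 C/m.
By Gauss's law (flux through the curved wall only), E·2πrL = λ_enc L/ε₀.
E = |λ_enc|/(2πε₀r) = (1.821×10^-7)/(2π·8.85×10^-12·0.0278) = 1.18×10^5 N/C.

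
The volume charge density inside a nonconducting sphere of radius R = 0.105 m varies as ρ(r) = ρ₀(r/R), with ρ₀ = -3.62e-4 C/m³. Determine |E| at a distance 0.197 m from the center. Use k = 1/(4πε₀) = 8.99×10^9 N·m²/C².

By spherical symmetry E is radial; choose a Gaussian sphere of radius r = 0.197 m (r > R, all charge enclosed).
Q_enc = 4π ∫₀^R ρ₀(r'/R)^1 r'² dr' = 4πρ₀R³/4 = -1.317×10^-6 C.
Applying ∮E·dA = Q_enc/ε₀ with Φ = E(4πr²):
E = k|Q_enc|/r² = (8.99×10^9)(1.317×10^-6)/(0.197)² = 3.05×10^5 N/C.

|E| ≈ 3.05×10^5 N/C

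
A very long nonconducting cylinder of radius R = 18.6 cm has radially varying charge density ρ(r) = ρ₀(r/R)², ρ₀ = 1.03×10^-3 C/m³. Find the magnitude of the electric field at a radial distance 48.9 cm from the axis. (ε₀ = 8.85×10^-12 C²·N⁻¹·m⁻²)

|E| = 2.06e6 N/C

Coaxial Gaussian cylinder, radius r = 48.9 cm, length L (r > R, full charge per length enclosed).
λ_enc = 2π ∫₀^R ρ₀(r'/R)^2 r' dr' = 2πρ₀R²/4 = 5.597×10^-5 C/m.
By Gauss's law (flux through the curved wall only), E·2πrL = λ_enc L/ε₀.
E = |λ_enc|/(2πε₀r) = (5.597e-5)/(2π·8.85×10^-12·0.489) = 2.06e6 N/C.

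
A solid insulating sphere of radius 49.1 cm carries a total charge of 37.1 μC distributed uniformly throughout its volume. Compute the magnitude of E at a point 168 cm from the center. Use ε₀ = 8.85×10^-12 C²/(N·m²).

Use a concentric Gaussian sphere at r = 168 cm (r > R, so the entire charge is enclosed).
Q_enc = 37.1 μC = 3.71e-5 C.
By Gauss's law, ∮E·dA = E·4πr² = Q_enc/ε₀.
E = |Q_enc|/(4πε₀r²) = (3.71e-5)/(4π·8.85×10^-12·(1.68)²) = 1.18e5 N/C.

E = 1.18×10^5 V/m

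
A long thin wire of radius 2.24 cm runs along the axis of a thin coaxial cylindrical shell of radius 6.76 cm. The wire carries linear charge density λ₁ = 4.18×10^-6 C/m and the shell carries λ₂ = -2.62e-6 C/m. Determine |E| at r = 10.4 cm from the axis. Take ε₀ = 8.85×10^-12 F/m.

E ≈ 2.70×10^5 N/C

Choose a coaxial cylinder of radius r = 10.4 cm (arbitrary length L) as the Gaussian surface (r > 6.76 cm, enclosing both).
λ_enc = λ₁ + λ₂ = (4.18×10^-6) + (-2.62e-6) = 1.56×10^-6 C/m.
Since E is radial and uniform over the curved surface, Φ = E·2πrL = Q_enc/ε₀ = λ_enc L/ε₀.
E = |λ_enc|/(2πε₀r) = (1.56×10^-6)/(2π·8.85×10^-12·0.104) = 2.70e5 N/C.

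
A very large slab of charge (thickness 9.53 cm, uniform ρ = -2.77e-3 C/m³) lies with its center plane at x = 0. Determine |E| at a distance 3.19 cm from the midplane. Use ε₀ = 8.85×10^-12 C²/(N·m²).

9.98×10^6 V/m

By symmetry E is perpendicular to the slab. A Gaussian pillbox from −3.19 cm to +3.19 cm (face area A) lies entirely within the slab.
Q_enc = ρ·(2x)·A and flux = 2EA, so 2EA = 2ρxA/ε₀ ⇒ E = |ρ|x/ε₀.
E = (2.77×10^-3)(0.0319)/(8.85×10^-12) = 9.98×10^6 N/C.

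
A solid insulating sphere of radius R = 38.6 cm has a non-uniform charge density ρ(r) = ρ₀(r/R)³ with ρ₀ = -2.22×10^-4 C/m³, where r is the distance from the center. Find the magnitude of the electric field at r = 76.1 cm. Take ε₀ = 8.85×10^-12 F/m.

Symmetry ⇒ E = E(r) r̂. Gaussian sphere of radius r = 76.1 cm (r > R, all charge enclosed).
Q_enc = 4π ∫₀^R ρ₀(r'/R)^3 r'² dr' = 4πρ₀R³/6 = -2.674×10^-5 C.
By Gauss's law, ∮E·dA = E·4πr² = Q_enc/ε₀.
E = |Q_enc|/(4πε₀r²) = (2.674×10^-5)/(4π·8.85×10^-12·(0.761)²) = 4.15e5 N/C.

E ≈ 4.15×10^5 N/C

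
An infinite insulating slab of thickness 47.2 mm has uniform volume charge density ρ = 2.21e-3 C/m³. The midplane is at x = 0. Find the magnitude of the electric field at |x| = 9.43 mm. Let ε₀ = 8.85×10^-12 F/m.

E ≈ 2.35×10^6 N/C

By symmetry E is perpendicular to the slab. A Gaussian pillbox from −9.43 mm to +9.43 mm (face area A) lies entirely within the slab.
Q_enc = ρ·(2x)·A and flux = 2EA, so 2EA = 2ρxA/ε₀ ⇒ E = |ρ|x/ε₀.
E = (2.21×10^-3)(0.00943)/(8.85×10^-12) = 2.35×10^6 N/C.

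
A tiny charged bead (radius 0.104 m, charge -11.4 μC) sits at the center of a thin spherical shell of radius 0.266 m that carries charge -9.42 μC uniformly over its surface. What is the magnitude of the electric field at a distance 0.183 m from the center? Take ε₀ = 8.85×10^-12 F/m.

Take a concentric spherical Gaussian surface of radius r = 0.183 m (between the bodies, 0.104 m < r < 0.266 m).
Only the inner charge is enclosed; the outer shell contributes nothing inside itself. Q_enc = -11.4 μC = -1.14×10^-5 C.
Applying ∮E·dA = Q_enc/ε₀ with Φ = E(4πr²):
E = |Q_enc|/(4πε₀r²) = (1.14×10^-5)/(4π·8.85×10^-12·(0.183)²) = 3.06×10^6 N/C.

|E| ≈ 3.06×10^6 N/C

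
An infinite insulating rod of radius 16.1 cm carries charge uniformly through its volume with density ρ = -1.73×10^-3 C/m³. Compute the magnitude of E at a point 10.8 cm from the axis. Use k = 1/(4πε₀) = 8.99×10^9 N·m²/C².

|E| ≈ 1.06×10^7 V/m

Choose a coaxial cylinder of radius r = 10.8 cm (arbitrary length L) as the Gaussian surface (r < R).
Charge inside radius r per length L is ρ·πr²·L, so λ_enc = ρπr² = -6.339×10^-5 C/m.
Since E is radial and uniform over the curved surface, Φ = E·2πrL = Q_enc/ε₀ = λ_enc L/ε₀.
E = 2k|λ_enc|/r = 2(8.99×10^9)(6.339e-5)/(0.108) = 1.06×10^7 N/C.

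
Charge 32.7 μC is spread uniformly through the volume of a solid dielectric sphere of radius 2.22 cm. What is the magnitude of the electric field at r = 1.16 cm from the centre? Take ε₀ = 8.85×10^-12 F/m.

3.12e8 N/C

By spherical symmetry E is radial; choose a Gaussian sphere of radius r = 1.16 cm (r < R).
Only the charge within r is enclosed: Q_enc = Q·(r/R)³ = (32.7 μC)·(1.16 cm/2.22 cm)³ = 4.665e-6 C.
Since E is radial and uniform over the Gaussian sphere, Φ = E·4πr² = Q_enc/ε₀.
E = |Q_enc|/(4πε₀r²) = (4.665×10^-6)/(4π·8.85×10^-12·(0.0116)²) = 3.12e8 N/C.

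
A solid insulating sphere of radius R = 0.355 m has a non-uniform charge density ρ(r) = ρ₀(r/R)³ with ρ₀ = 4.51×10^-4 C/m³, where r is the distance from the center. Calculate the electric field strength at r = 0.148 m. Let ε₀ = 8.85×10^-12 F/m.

E = 9.11×10^4 N/C

By spherical symmetry E is radial; choose a Gaussian sphere of radius r = 0.148 m (r < R).
Q_enc = ∫₀^r ρ(r')·4πr'² dr' = (4πρ₀/R³) ∫₀^r r'^5 dr' = 4πρ₀ r^6/(6·R³) = 2.219×10^-7 C.
By Gauss's law, ∮E·dA = E·4πr² = Q_enc/ε₀.
E = |Q_enc|/(4πε₀r²) = (2.219×10^-7)/(4π·8.85×10^-12·(0.148)²) = 9.11e4 N/C.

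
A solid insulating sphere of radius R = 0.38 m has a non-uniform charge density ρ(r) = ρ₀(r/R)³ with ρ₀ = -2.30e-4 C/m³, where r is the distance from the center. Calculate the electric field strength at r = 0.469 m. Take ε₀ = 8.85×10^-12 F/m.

Use a concentric Gaussian sphere at r = 0.469 m (r > R, all charge enclosed).
Q_enc = 4π ∫₀^R ρ₀(r'/R)^3 r'² dr' = 4πρ₀R³/6 = -2.643e-5 C.
By Gauss's law, ∮E·dA = E·4πr² = Q_enc/ε₀.
E = |Q_enc|/(4πε₀r²) = (2.643×10^-5)/(4π·8.85×10^-12·(0.469)²) = 1.08×10^6 N/C.

1.08×10^6 V/m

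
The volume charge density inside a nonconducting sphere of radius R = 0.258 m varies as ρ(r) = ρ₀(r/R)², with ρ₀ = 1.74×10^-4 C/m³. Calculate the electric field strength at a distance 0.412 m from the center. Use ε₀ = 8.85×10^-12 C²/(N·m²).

Take a concentric spherical Gaussian surface of radius r = 0.412 m (r > R, all charge enclosed).
Q_enc = 4π ∫₀^R ρ₀(r'/R)^2 r'² dr' = 4πρ₀R³/5 = 7.51×10^-6 C.
By Gauss's law, ∮E·dA = E·4πr² = Q_enc/ε₀.
E = |Q_enc|/(4πε₀r²) = (7.51×10^-6)/(4π·8.85×10^-12·(0.412)²) = 3.98×10^5 N/C.

E = 3.98e5 V/m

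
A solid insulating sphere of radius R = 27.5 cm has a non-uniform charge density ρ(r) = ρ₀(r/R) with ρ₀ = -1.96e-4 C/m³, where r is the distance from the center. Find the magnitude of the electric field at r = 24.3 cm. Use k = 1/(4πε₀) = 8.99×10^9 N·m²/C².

|E| ≈ 1.19e6 V/m

By spherical symmetry E is radial; choose a Gaussian sphere of radius r = 24.3 cm (r < R).
Integrate the density: Q_enc = 4π ∫₀^r ρ₀(r'/R)^1 r'² dr' = 4πρ₀ r^4/(4·R) = -7.807×10^-6 C.
Gauss's law: E·4πr² = Q_enc/ε₀.
E = k|Q_enc|/r² = (8.99×10^9)(7.807×10^-6)/(0.243)² = 1.19×10^6 N/C.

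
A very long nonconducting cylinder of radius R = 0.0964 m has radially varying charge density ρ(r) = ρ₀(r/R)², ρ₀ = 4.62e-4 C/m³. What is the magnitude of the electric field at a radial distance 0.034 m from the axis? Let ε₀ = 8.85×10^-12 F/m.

|E| = 5.52e4 V/m

Coaxial Gaussian cylinder, radius r = 0.034 m, length L (r < R).
λ_enc = ∫₀^r ρ(r')·2πr' dr' = (2πρ₀/R²)·r^4/4 = 1.044×10^-7 C/m.
Applying ∮E·dA = Q_enc/ε₀ with the end caps contributing no flux:
E = |λ_enc|/(2πε₀r) = (1.044×10^-7)/(2π·8.85×10^-12·0.034) = 5.52×10^4 N/C.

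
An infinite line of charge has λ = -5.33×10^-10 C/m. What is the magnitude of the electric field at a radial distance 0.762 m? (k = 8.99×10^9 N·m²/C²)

12.6 N/C

Take a coaxial cylindrical Gaussian surface of radius r = 0.762 m and length L.
Q_enc = λL, so λ_enc = -5.33×10^-10 C/m.
Gauss's law: E·2πrL = λ_enc L/ε₀.
E = 2k|λ_enc|/r = 2(8.99×10^9)(5.33×10^-10)/(0.762) = 12.6 N/C.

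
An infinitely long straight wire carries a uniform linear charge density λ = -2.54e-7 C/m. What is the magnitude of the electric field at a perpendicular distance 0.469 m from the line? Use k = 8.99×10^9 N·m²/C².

By cylindrical symmetry E is radial; use a coaxial Gaussian cylinder of radius 0.469 m and length L.
Q_enc = λL, so λ_enc = -2.54×10^-7 C/m.
By Gauss's law (flux through the curved wall only), E·2πrL = λ_enc L/ε₀.
E = 2k|λ_enc|/r = 2(8.99×10^9)(2.54×10^-7)/(0.469) = 9.74×10^3 N/C.

E = 9.74×10^3 N/C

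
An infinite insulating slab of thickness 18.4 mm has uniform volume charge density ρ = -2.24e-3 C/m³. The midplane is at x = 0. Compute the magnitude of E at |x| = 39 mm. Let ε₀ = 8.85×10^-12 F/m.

The point |x| = 39 mm lies outside the slab (half-thickness 0.0092 m). A symmetric pillbox spanning the full slab encloses Q_enc = ρ·d·A.
Flux = 2EA ⇒ E = |ρ|d/(2ε₀), independent of distance outside.
E = (2.24×10^-3)(0.0184)/(2·8.85×10^-12) = 2.33×10^6 N/C.

E ≈ 2.33×10^6 V/m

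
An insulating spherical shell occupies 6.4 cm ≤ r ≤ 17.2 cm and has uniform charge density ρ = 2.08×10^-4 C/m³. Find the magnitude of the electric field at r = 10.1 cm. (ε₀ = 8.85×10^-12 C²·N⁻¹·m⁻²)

Take a concentric spherical Gaussian surface of radius r = 10.1 cm (within the shell material, 6.4 cm < r < 17.2 cm).
Enclosed charge is the volume from a to r: Q_enc = (4π/3)ρ(r³ − a³) = 6.693e-7 C.
By Gauss's law, ∮E·dA = E·4πr² = Q_enc/ε₀.
E = |Q_enc|/(4πε₀r²) = (6.693×10^-7)/(4π·8.85×10^-12·(0.101)²) = 5.90×10^5 N/C.

E = 5.90×10^5 N/C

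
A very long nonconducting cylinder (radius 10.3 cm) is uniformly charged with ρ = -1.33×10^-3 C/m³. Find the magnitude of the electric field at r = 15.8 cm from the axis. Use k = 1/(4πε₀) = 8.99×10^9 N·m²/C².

5.04e6 N/C

Coaxial Gaussian cylinder, radius r = 15.8 cm, length L (r > 10.3 cm, full cross-section enclosed).
λ_enc = ρ·πR² = (-1.33e-3)π(0.103)² = -4.433e-5 C/m.
By Gauss's law (flux through the curved wall only), E·2πrL = λ_enc L/ε₀.
E = 2k|λ_enc|/r = 2(8.99×10^9)(4.433×10^-5)/(0.158) = 5.04e6 N/C.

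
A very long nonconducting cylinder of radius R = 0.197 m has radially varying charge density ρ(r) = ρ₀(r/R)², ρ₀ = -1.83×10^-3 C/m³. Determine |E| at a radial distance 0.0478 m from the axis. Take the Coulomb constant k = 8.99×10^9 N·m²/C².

E = 1.45×10^5 N/C

By cylindrical symmetry E is radial; use a coaxial Gaussian cylinder of radius 0.0478 m and length L (r < R).
Integrating ρ over the cross-section to radius r: λ_enc = (2πρ₀/R²) ∫₀^r r'^3 dr' = 2πρ₀ r^4/(4·R²) = -3.867e-7 C/m.
Gauss's law: E·2πrL = λ_enc L/ε₀.
E = 2k|λ_enc|/r = 2(8.99×10^9)(3.867×10^-7)/(0.0478) = 1.45e5 N/C.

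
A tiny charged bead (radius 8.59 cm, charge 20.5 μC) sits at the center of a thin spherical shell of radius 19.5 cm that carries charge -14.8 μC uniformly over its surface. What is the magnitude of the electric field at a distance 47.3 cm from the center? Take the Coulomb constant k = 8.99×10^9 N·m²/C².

|E| = 2.29e5 N/C

Use a concentric Gaussian sphere at r = 47.3 cm (r > 19.5 cm, enclosing both).
Q_enc = (20.5 μC) + (-14.8 μC) = 5.70×10^-6 C.
By Gauss's law, ∮E·dA = E·4πr² = Q_enc/ε₀.
E = k|Q_enc|/r² = (8.99×10^9)(5.70×10^-6)/(0.473)² = 2.29×10^5 N/C.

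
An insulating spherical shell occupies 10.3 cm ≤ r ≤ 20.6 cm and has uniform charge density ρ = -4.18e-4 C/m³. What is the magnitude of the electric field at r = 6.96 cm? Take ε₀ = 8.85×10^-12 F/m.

E = 0

By spherical symmetry E is radial; choose a Gaussian sphere of radius r = 6.96 cm (r < 10.3 cm, inside the empty cavity).
No charge is enclosed, so by Gauss's law E·4πr² = 0 ⇒ E = 0.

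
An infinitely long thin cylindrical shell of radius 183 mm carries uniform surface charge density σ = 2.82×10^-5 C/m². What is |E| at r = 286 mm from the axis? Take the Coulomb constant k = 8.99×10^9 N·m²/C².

Choose a coaxial cylinder of radius r = 286 mm (arbitrary length L) as the Gaussian surface (r > 183 mm).
The whole shell is enclosed: λ_enc = σ·2πR = (2.82e-5)·2π·(0.183) = 3.243×10^-5 C/m.
Gauss's law: E·2πrL = λ_enc L/ε₀.
E = 2k|λ_enc|/r = 2(8.99×10^9)(3.243e-5)/(0.286) = 2.04×10^6 N/C.

|E| ≈ 2.04×10^6 V/m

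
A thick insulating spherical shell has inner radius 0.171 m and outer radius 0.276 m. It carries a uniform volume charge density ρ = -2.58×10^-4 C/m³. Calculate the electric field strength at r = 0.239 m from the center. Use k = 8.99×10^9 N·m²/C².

1.47e6 N/C

By spherical symmetry E is radial; choose a Gaussian sphere of radius r = 0.239 m (within the shell material, 0.171 m < r < 0.276 m).
Enclosed charge is the volume from a to r: Q_enc = (4π/3)ρ(r³ − a³) = -9.35×10^-6 C.
By Gauss's law, ∮E·dA = E·4πr² = Q_enc/ε₀.
E = k|Q_enc|/r² = (8.99×10^9)(9.35e-6)/(0.239)² = 1.47×10^6 N/C.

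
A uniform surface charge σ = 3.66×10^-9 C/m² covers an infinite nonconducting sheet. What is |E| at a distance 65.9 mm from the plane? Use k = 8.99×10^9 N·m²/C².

By planar symmetry E is perpendicular to the sheet and uniform; use a Gaussian pillbox with flat faces of area A on each side of the sheet.
Flux Φ = 2EA and Q_enc = σA, so 2EA = σA/ε₀ ⇒ E = |σ|/(2ε₀), independent of distance.
E = 2πk|σ| = 2π(8.99×10^9)(3.66×10^-9) = 207 N/C.

|E| = 207 N/C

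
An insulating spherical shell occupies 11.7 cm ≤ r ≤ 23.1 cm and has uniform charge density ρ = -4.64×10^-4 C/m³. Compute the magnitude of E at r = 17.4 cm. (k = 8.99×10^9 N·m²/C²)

E ≈ 2.12×10^6 N/C

Use a concentric Gaussian sphere at r = 17.4 cm (within the shell material, 11.7 cm < r < 23.1 cm).
Only the shell between 11.7 cm and r is enclosed: Q_enc = ρ·(4π/3)(r³ − a³) = (-4.64×10^-4)·(4π/3)·((0.174)³ − (0.117)³) = -7.126×10^-6 C.
Applying ∮E·dA = Q_enc/ε₀ with Φ = E(4πr²):
E = k|Q_enc|/r² = (8.99×10^9)(7.126e-6)/(0.174)² = 2.12×10^6 N/C.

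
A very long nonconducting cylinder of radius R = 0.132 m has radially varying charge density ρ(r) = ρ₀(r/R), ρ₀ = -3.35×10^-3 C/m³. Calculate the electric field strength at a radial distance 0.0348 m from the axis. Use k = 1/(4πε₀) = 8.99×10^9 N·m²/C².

Choose a coaxial cylinder of radius r = 0.0348 m (arbitrary length L) as the Gaussian surface (r < R).
λ_enc = ∫₀^r ρ(r')·2πr' dr' = (2πρ₀/R)·r^3/3 = -2.24×10^-6 C/m.
By Gauss's law (flux through the curved wall only), E·2πrL = λ_enc L/ε₀.
E = 2k|λ_enc|/r = 2(8.99×10^9)(2.24e-6)/(0.0348) = 1.16×10^6 N/C.

|E| ≈ 1.16×10^6 V/m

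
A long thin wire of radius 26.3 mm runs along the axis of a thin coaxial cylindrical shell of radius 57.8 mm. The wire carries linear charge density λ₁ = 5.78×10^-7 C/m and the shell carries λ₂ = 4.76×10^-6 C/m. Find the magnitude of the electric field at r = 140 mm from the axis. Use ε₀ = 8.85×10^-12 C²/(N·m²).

|E| = 6.86e5 V/m

By cylindrical symmetry E is radial; use a coaxial Gaussian cylinder of radius 140 mm and length L (r > 57.8 mm, enclosing both).
λ_enc = λ₁ + λ₂ = (5.78e-7) + (4.76×10^-6) = 5.338×10^-6 C/m.
Since E is radial and uniform over the curved surface, Φ = E·2πrL = Q_enc/ε₀ = λ_enc L/ε₀.
E = |λ_enc|/(2πε₀r) = (5.338×10^-6)/(2π·8.85×10^-12·0.14) = 6.86×10^5 N/C.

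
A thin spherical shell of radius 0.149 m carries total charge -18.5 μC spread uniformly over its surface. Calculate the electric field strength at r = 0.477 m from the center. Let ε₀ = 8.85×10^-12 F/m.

7.31×10^5 N/C

Take a concentric spherical Gaussian surface of radius r = 0.477 m (r > 0.149 m).
The entire shell is enclosed: Q_enc = -1.85×10^-5 C.
By Gauss's law, ∮E·dA = E·4πr² = Q_enc/ε₀.
E = |Q_enc|/(4πε₀r²) = (1.85e-5)/(4π·8.85×10^-12·(0.477)²) = 7.31e5 N/C.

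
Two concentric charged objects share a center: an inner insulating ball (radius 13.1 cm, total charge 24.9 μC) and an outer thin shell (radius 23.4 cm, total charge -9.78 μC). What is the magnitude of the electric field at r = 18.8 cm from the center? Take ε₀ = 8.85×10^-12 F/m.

By spherical symmetry E is radial; choose a Gaussian sphere of radius r = 18.8 cm (between the bodies, 13.1 cm < r < 23.4 cm).
Only the inner charge is enclosed; the outer shell contributes nothing inside itself. Q_enc = 24.9 μC = 2.49×10^-5 C.
Applying ∮E·dA = Q_enc/ε₀ with Φ = E(4πr²):
E = |Q_enc|/(4πε₀r²) = (2.49×10^-5)/(4π·8.85×10^-12·(0.188)²) = 6.33e6 N/C.

|E| ≈ 6.33×10^6 N/C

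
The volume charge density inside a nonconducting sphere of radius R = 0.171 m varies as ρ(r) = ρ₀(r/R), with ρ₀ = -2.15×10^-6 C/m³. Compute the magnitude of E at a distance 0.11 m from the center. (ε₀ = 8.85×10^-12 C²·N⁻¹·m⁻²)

4.30×10^3 N/C

Use a concentric Gaussian sphere at r = 0.11 m (r < R).
Q_enc = ∫₀^r ρ(r')·4πr'² dr' = (4πρ₀/R) ∫₀^r r'^3 dr' = 4πρ₀ r^4/(4·R) = -5.783×10^-9 C.
Applying ∮E·dA = Q_enc/ε₀ with Φ = E(4πr²):
E = |Q_enc|/(4πε₀r²) = (5.783×10^-9)/(4π·8.85×10^-12·(0.11)²) = 4.30×10^3 N/C.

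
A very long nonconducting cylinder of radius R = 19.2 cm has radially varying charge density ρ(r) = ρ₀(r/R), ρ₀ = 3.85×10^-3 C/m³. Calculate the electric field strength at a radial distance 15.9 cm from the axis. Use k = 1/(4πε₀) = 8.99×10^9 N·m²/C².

By cylindrical symmetry E is radial; use a coaxial Gaussian cylinder of radius 15.9 cm and length L (r < R).
Integrating ρ over the cross-section to radius r: λ_enc = (2πρ₀/R) ∫₀^r r'^2 dr' = 2πρ₀ r^3/(3·R) = 1.688×10^-4 C/m.
By Gauss's law (flux through the curved wall only), E·2πrL = λ_enc L/ε₀.
E = 2k|λ_enc|/r = 2(8.99×10^9)(1.688×10^-4)/(0.159) = 1.91×10^7 N/C.

1.91×10^7 V/m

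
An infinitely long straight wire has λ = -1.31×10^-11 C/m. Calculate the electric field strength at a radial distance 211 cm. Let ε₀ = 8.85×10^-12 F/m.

0.112 V/m

Take a coaxial cylindrical Gaussian surface of radius r = 211 cm and length L.
Q_enc = λL, so λ_enc = -1.31×10^-11 C/m.
Gauss's law: E·2πrL = λ_enc L/ε₀.
E = |λ_enc|/(2πε₀r) = (1.31×10^-11)/(2π·8.85×10^-12·2.11) = 0.112 N/C.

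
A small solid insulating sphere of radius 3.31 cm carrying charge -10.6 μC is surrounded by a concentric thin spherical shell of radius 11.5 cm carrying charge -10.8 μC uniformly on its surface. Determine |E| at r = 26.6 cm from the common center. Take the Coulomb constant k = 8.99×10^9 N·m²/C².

|E| ≈ 2.72e6 V/m

Take a concentric spherical Gaussian surface of radius r = 26.6 cm (r > 11.5 cm, enclosing both).
Q_enc = (-10.6 μC) + (-10.8 μC) = -2.14×10^-5 C.
By Gauss's law, ∮E·dA = E·4πr² = Q_enc/ε₀.
E = k|Q_enc|/r² = (8.99×10^9)(2.14e-5)/(0.266)² = 2.72e6 N/C.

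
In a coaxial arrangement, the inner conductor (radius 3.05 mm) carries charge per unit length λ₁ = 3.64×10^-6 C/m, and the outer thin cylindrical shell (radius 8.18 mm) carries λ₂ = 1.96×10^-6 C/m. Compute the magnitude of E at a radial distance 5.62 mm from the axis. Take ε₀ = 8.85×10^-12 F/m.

Coaxial Gaussian cylinder, radius r = 5.62 mm, length L (between the conductors, 3.05 mm < r < 8.18 mm).
The shell at 8.18 mm lies outside the Gaussian surface, so λ_enc = λ₁ = 3.64×10^-6 C/m.
Gauss's law: E·2πrL = λ_enc L/ε₀.
E = |λ_enc|/(2πε₀r) = (3.64e-6)/(2π·8.85×10^-12·0.00562) = 1.16×10^7 N/C.

|E| = 1.16e7 N/C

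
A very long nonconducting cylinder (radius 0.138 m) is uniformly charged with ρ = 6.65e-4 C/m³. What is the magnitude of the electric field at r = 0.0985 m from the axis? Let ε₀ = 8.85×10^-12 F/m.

Coaxial Gaussian cylinder, radius r = 0.0985 m, length L (r < R).
Enclosed charge per unit length: λ_enc = ρ·πr² = (6.65×10^-4)π(0.0985)² = 2.027×10^-5 C/m.
Gauss's law: E·2πrL = λ_enc L/ε₀.
E = |λ_enc|/(2πε₀r) = (2.027×10^-5)/(2π·8.85×10^-12·0.0985) = 3.70e6 N/C.

E = 3.70e6 N/C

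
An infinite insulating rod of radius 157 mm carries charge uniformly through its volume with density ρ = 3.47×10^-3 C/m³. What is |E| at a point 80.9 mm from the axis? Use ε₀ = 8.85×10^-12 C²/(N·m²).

E = 1.59e7 N/C

By cylindrical symmetry E is radial; use a coaxial Gaussian cylinder of radius 80.9 mm and length L (r < R).
Charge inside radius r per length L is ρ·πr²·L, so λ_enc = ρπr² = 7.135×10^-5 C/m.
By Gauss's law (flux through the curved wall only), E·2πrL = λ_enc L/ε₀.
E = |λ_enc|/(2πε₀r) = (7.135×10^-5)/(2π·8.85×10^-12·0.0809) = 1.59e7 N/C.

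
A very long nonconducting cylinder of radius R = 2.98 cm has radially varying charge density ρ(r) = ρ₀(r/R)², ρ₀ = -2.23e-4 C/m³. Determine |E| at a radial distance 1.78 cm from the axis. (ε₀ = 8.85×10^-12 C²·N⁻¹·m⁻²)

Take a coaxial cylindrical Gaussian surface of radius r = 1.78 cm and length L (r < R).
λ_enc = ∫₀^r ρ(r')·2πr' dr' = (2πρ₀/R²)·r^4/4 = -3.96×10^-8 C/m.
Since E is radial and uniform over the curved surface, Φ = E·2πrL = Q_enc/ε₀ = λ_enc L/ε₀.
E = |λ_enc|/(2πε₀r) = (3.96e-8)/(2π·8.85×10^-12·0.0178) = 4.00×10^4 N/C.

|E| = 4.00×10^4 V/m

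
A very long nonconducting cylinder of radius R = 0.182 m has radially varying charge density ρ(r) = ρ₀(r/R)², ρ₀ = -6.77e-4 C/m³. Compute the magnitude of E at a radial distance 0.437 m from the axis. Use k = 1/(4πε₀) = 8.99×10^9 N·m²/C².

Choose a coaxial cylinder of radius r = 0.437 m (arbitrary length L) as the Gaussian surface (r > R, full charge per length enclosed).
λ_enc = 2π ∫₀^R ρ₀(r'/R)^2 r' dr' = 2πρ₀R²/4 = -3.523e-5 C/m.
Gauss's law: E·2πrL = λ_enc L/ε₀.
E = 2k|λ_enc|/r = 2(8.99×10^9)(3.523×10^-5)/(0.437) = 1.45×10^6 N/C.

E = 1.45×10^6 N/C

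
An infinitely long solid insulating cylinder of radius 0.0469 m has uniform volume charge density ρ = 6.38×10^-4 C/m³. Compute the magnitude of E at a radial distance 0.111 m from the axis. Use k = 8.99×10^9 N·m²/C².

Coaxial Gaussian cylinder, radius r = 0.111 m, length L (r > 0.0469 m, full cross-section enclosed).
λ_enc = ρ·πR² = (6.38×10^-4)π(0.0469)² = 4.409×10^-6 C/m.
By Gauss's law (flux through the curved wall only), E·2πrL = λ_enc L/ε₀.
E = 2k|λ_enc|/r = 2(8.99×10^9)(4.409e-6)/(0.111) = 7.14×10^5 N/C.

7.14e5 V/m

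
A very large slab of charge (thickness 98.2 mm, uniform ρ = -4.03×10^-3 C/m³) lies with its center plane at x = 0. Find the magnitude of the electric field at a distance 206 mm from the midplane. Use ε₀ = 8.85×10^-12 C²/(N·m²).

The point |x| = 206 mm lies outside the slab (half-thickness 0.0491 m). A symmetric pillbox spanning the full slab encloses Q_enc = ρ·d·A.
Flux = 2EA ⇒ E = |ρ|d/(2ε₀), independent of distance outside.
E = (4.03×10^-3)(0.0982)/(2·8.85×10^-12) = 2.24e7 N/C.

|E| = 2.24×10^7 N/C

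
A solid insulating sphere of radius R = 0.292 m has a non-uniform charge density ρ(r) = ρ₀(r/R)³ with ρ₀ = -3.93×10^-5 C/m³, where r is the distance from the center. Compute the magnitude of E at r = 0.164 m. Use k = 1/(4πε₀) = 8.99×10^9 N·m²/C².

By spherical symmetry E is radial; choose a Gaussian sphere of radius r = 0.164 m (r < R).
Q_enc = ∫₀^r ρ(r')·4πr'² dr' = (4πρ₀/R³) ∫₀^r r'^5 dr' = 4πρ₀ r^6/(6·R³) = -6.432×10^-8 C.
Since E is radial and uniform over the Gaussian sphere, Φ = E·4πr² = Q_enc/ε₀.
E = k|Q_enc|/r² = (8.99×10^9)(6.432×10^-8)/(0.164)² = 2.15×10^4 N/C.

E ≈ 2.15×10^4 N/C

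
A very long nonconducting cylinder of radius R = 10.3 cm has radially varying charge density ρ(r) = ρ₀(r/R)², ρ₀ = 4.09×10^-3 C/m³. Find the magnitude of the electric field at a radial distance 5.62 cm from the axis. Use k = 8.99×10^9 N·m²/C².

Choose a coaxial cylinder of radius r = 5.62 cm (arbitrary length L) as the Gaussian surface (r < R).
λ_enc = ∫₀^r ρ(r')·2πr' dr' = (2πρ₀/R²)·r^4/4 = 6.041e-6 C/m.
Since E is radial and uniform over the curved surface, Φ = E·2πrL = Q_enc/ε₀ = λ_enc L/ε₀.
E = 2k|λ_enc|/r = 2(8.99×10^9)(6.041×10^-6)/(0.0562) = 1.93×10^6 N/C.

1.93×10^6 N/C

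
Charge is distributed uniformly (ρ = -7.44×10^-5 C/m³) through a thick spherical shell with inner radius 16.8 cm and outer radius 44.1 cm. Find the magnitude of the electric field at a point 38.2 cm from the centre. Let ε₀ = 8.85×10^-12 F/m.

Use a concentric Gaussian sphere at r = 38.2 cm (within the shell material, 16.8 cm < r < 44.1 cm).
Only the shell between 16.8 cm and r is enclosed: Q_enc = ρ·(4π/3)(r³ − a³) = (-7.44e-5)·(4π/3)·((0.382)³ − (0.168)³) = -1.589×10^-5 C.
Since E is radial and uniform over the Gaussian sphere, Φ = E·4πr² = Q_enc/ε₀.
E = |Q_enc|/(4πε₀r²) = (1.589×10^-5)/(4π·8.85×10^-12·(0.382)²) = 9.79×10^5 N/C.

9.79×10^5 N/C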